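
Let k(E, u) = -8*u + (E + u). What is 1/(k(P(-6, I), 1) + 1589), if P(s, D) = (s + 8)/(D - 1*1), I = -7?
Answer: 4/6327 ≈ 0.00063221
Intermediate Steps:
P(s, D) = (8 + s)/(-1 + D) (P(s, D) = (8 + s)/(D - 1) = (8 + s)/(-1 + D))
k(E, u) = E - 7*u
1/(k(P(-6, I), 1) + 1589) = 1/(((8 - 6)/(-1 - 7) - 7*1) + 1589) = 1/((2/(-8) - 7) + 1589) = 1/((-1/8*2 - 7) + 1589) = 1/((-1/4 - 7) + 1589) = 1/(-29/4 + 1589) = 1/(6327/4) = 4/6327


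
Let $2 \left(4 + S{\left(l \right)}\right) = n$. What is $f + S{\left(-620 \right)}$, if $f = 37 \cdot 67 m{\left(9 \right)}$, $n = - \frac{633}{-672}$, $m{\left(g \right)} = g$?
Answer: $\frac{9993747}{448} \approx 22307.0$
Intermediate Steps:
$n = \frac{211}{224}$ ($n = \left(-633\right) \left(- \frac{1}{672}\right) = \frac{211}{224} \approx 0.94196$)
$S{\left(l \right)} = - \frac{1581}{448}$ ($S{\left(l \right)} = -4 + \frac{1}{2} \cdot \frac{211}{224} = -4 + \frac{211}{448} = - \frac{1581}{448}$)
$f = 22311$ ($f = 37 \cdot 67 \cdot 9 = 2479 \cdot 9 = 22311$)
$f + S{\left(-620 \right)} = 22311 - \frac{1581}{448} = \frac{9993747}{448}$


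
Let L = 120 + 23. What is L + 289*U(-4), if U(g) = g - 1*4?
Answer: -2169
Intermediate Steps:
U(g) = -4 + g (U(g) = g - 4 = -4 + g)
L = 143
L + 289*U(-4) = 143 + 289*(-4 - 4) = 143 + 289*(-8) = 143 - 2312 = -2169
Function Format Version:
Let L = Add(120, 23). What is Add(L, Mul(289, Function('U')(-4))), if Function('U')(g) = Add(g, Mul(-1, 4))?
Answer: -2169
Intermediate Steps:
Function('U')(g) = Add(-4, g) (Function('U')(g) = Add(g, -4) = Add(-4, g))
L = 143
Add(L, Mul(289, Function('U')(-4))) = Add(143, Mul(289, Add(-4, -4))) = Add(143, Mul(289, -8)) = Add(143, -2312) = -2169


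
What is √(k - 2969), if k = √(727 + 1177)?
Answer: √(-2969 + 4*√119) ≈ 54.087*I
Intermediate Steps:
k = 4*√119 (k = √1904 = 4*√119 ≈ 43.635)
√(k - 2969) = √(4*√119 - 2969) = √(-2969 + 4*√119)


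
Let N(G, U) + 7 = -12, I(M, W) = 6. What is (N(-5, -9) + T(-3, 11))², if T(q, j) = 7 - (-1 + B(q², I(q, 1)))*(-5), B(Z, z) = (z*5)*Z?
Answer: 1776889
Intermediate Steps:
B(Z, z) = 5*Z*z (B(Z, z) = (5*z)*Z = 5*Z*z)
N(G, U) = -19 (N(G, U) = -7 - 12 = -19)
T(q, j) = 2 + 150*q² (T(q, j) = 7 - (-1 + 5*q²*6)*(-5) = 7 - (-1 + 30*q²)*(-5) = 7 - (5 - 150*q²) = 7 + (-5 + 150*q²) = 2 + 150*q²)
(N(-5, -9) + T(-3, 11))² = (-19 + (2 + 150*(-3)²))² = (-19 + (2 + 150*9))² = (-19 + (2 + 1350))² = (-19 + 1352)² = 1333² = 1776889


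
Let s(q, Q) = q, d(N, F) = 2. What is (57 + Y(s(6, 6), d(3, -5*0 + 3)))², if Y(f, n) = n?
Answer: 3481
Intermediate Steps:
(57 + Y(s(6, 6), d(3, -5*0 + 3)))² = (57 + 2)² = 59² = 3481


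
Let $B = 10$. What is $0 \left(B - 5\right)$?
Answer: $0$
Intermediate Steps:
$0 \left(B - 5\right) = 0 \left(10 - 5\right) = 0 \cdot 5 = 0$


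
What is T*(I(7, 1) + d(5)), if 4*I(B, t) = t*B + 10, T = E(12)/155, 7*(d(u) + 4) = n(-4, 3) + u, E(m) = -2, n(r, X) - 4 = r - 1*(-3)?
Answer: -39/2170 ≈ -0.017972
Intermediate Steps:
n(r, X) = 7 + r (n(r, X) = 4 + (r - 1*(-3)) = 4 + (r + 3) = 4 + (3 + r) = 7 + r)
d(u) = -25/7 + u/7 (d(u) = -4 + ((7 - 4) + u)/7 = -4 + (3 + u)/7 = -4 + (3/7 + u/7) = -25/7 + u/7)
T = -2/155 ≈ -0.012903
I(B, t) = 5/2 + B*t/4 (I(B, t) = (t*B + 10)/4 = (B*t + 10)/4 = (10 + B*t)/4 = 5/2 + B*t/4)
T*(I(7, 1) + d(5)) = -2*((5/2 + (¼)*7*1) + (-25/7 + (⅐)*5))/155 = -2*((5/2 + 7/4) + (-25/7 + 5/7))/155 = -2*(17/4 - 20/7)/155 = -2/155*39/28 = -39/2170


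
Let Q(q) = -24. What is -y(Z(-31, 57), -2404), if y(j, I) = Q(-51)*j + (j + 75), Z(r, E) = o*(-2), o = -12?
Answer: 477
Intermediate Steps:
Z(r, E) = 24 (Z(r, E) = -12*(-2) = 24)
y(j, I) = 75 - 23*j (y(j, I) = -24*j + (j + 75) = -24*j + (75 + j) = 75 - 23*j)
-y(Z(-31, 57), -2404) = -(75 - 23*24) = -(75 - 552) = -1*(-477) = 477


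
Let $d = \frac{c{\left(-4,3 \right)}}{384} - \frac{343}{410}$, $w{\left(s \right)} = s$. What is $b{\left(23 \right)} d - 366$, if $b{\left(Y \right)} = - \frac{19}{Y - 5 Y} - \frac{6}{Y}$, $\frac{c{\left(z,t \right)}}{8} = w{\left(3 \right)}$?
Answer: $- \frac{22086293}{60352} \approx -365.96$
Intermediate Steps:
$c{\left(z,t \right)} = 24$ ($c{\left(z,t \right)} = 8 \cdot 3 = 24$)
$b{\left(Y \right)} = - \frac{5}{4 Y}$ ($b{\left(Y \right)} = - \frac{19}{\left(-4\right) Y} - \frac{6}{Y} = - 19 \left(- \frac{1}{4 Y}\right) - \frac{6}{Y} = \frac{19}{4 Y} - \frac{6}{Y} = - \frac{5}{4 Y}$)
$d = - \frac{2539}{3280}$ ($d = \frac{24}{384} - \frac{343}{410} = 24 \cdot \frac{1}{384} - \frac{343}{410} = \frac{1}{16} - \frac{343}{410} = - \frac{2539}{3280} \approx -0.77409$)
$b{\left(23 \right)} d - 366 = - \frac{5}{4 \cdot 23} \left(- \frac{2539}{3280}\right) - 366 = \left(- \frac{5}{4}\right) \frac{1}{23} \left(- \frac{2539}{3280}\right) - 366 = \left(- \frac{5}{92}\right) \left(- \frac{2539}{3280}\right) - 366 = \frac{2539}{60352} - 366 = - \frac{22086293}{60352}$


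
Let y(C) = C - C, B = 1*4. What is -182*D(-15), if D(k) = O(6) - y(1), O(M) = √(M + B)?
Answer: -182*√10 ≈ -575.53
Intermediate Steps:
B = 4
y(C) = 0
O(M) = √(4 + M) (O(M) = √(M + 4) = √(4 + M))
D(k) = √10 (D(k) = √(4 + 6) - 1*0 = √10 + 0 = √10)
-182*D(-15) = -182*√10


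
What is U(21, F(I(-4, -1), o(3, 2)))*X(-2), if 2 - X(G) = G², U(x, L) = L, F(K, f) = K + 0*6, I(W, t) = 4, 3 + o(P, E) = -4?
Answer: -8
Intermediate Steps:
o(P, E) = -7 (o(P, E) = -3 - 4 = -7)
F(K, f) = K (F(K, f) = K + 0 = K)
X(G) = 2 - G²
U(21, F(I(-4, -1), o(3, 2)))*X(-2) = 4*(2 - 1*(-2)²) = 4*(2 - 1*4) = 4*(2 - 4) = 4*(-2) = -8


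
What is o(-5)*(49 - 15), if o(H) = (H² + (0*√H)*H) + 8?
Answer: 1122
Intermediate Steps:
o(H) = 8 + H² (o(H) = (H² + 0*H) + 8 = (H² + 0) + 8 = H² + 8 = 8 + H²)
o(-5)*(49 - 15) = (8 + (-5)²)*(49 - 15) = (8 + 25)*34 = 33*34 = 1122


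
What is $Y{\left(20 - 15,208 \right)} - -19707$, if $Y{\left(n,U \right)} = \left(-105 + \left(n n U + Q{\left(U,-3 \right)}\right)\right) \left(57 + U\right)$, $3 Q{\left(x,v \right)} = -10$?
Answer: $\frac{4106996}{3} \approx 1.369 \cdot 10^{6}$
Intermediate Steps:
$Q{\left(x,v \right)} = - \frac{10}{3}$ ($Q{\left(x,v \right)} = \frac{1}{3} \left(-10\right) = - \frac{10}{3}$)
$Y{\left(n,U \right)} = \left(57 + U\right) \left(- \frac{325}{3} + U n^{2}\right)$ ($Y{\left(n,U \right)} = \left(-105 + \left(n n U - \frac{10}{3}\right)\right) \left(57 + U\right) = \left(-105 + \left(n^{2} U - \frac{10}{3}\right)\right) \left(57 + U\right) = \left(-105 + \left(U n^{2} - \frac{10}{3}\right)\right) \left(57 + U\right) = \left(-105 + \left(- \frac{10}{3} + U n^{2}\right)\right) \left(57 + U\right) = \left(- \frac{325}{3} + U n^{2}\right) \left(57 + U\right) = \left(57 + U\right) \left(- \frac{325}{3} + U n^{2}\right)$)
$Y{\left(20 - 15,208 \right)} - -19707 = \left(-6175 - \frac{67600}{3} + 208^{2} \left(20 - 15\right)^{2} + 57 \cdot 208 \left(20 - 15\right)^{2}\right) - -19707 = \left(-6175 - \frac{67600}{3} + 43264 \left(20 - 15\right)^{2} + 57 \cdot 208 \left(20 - 15\right)^{2}\right) + 19707 = \left(-6175 - \frac{67600}{3} + 43264 \cdot 5^{2} + 57 \cdot 208 \cdot 5^{2}\right) + 19707 = \left(-6175 - \frac{67600}{3} + 43264 \cdot 25 + 57 \cdot 208 \cdot 25\right) + 19707 = \left(-6175 - \frac{67600}{3} + 1081600 + 296400\right) + 19707 = \frac{4047875}{3} + 19707 = \frac{4106996}{3}$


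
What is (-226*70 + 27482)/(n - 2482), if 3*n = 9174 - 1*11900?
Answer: -17493/5086 ≈ -3.4394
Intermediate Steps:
n = -2726/3 (n = (9174 - 1*11900)/3 = (9174 - 11900)/3 = (1/3)*(-2726) = -2726/3 ≈ -908.67)
(-226*70 + 27482)/(n - 2482) = (-226*70 + 27482)/(-2726/3 - 2482) = (-15820 + 27482)/(-10172/3) = 11662*(-3/10172) = -17493/5086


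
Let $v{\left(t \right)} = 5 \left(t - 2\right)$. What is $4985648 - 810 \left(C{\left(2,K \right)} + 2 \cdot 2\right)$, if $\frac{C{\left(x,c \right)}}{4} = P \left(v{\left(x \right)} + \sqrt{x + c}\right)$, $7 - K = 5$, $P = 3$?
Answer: $4962968$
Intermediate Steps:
$K = 2$ ($K = 7 - 5 = 2$)
$v{\left(t \right)} = -10 + 5 t$ ($v{\left(t \right)} = 5 \left(-2 + t\right) = -10 + 5 t$)
$C{\left(x,c \right)} = -120 + 12 \sqrt{c + x} + 60 x$ ($C{\left(x,c \right)} = 4 \cdot 3 \left(\left(-10 + 5 x\right) + \sqrt{x + c}\right) = 4 \cdot 3 \left(\left(-10 + 5 x\right) + \sqrt{c + x}\right) = 4 \cdot 3 \left(-10 + \sqrt{c + x} + 5 x\right) = 4 \left(-30 + 3 \sqrt{c + x} + 15 x\right) = -120 + 12 \sqrt{c + x} + 60 x$)
$4985648 - 810 \left(C{\left(2,K \right)} + 2 \cdot 2\right) = 4985648 - 810 \left(\left(-120 + 12 \sqrt{2 + 2} + 60 \cdot 2\right) + 2 \cdot 2\right) = 4985648 - 810 \left(\left(-120 + 12 \sqrt{4} + 120\right) + 4\right) = 4985648 - 810 \left(\left(-120 + 12 \cdot 2 + 120\right) + 4\right) = 4985648 - 810 \left(\left(-120 + 24 + 120\right) + 4\right) = 4985648 - 810 \left(24 + 4\right) = 4985648 - 810 \cdot 28 = 4985648 - 22680 = 4962968$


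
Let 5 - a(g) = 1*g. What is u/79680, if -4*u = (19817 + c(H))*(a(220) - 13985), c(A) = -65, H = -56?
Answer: 292165/332 ≈ 880.01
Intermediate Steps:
a(g) = 5 - g
u = 70119600 (u = -(19817 - 65)*((5 - 1*220) - 13985)/4 = -4938*((5 - 220) - 13985) = -4938*(-215 - 13985) = -4938*(-14200) = -¼*(-280478400) = 70119600)
u/79680 = 70119600/79680 = 70119600*(1/79680) = 292165/332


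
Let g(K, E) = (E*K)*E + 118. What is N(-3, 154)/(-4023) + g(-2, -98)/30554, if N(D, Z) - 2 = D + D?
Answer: -38338427/61459371 ≈ -0.62380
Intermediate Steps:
N(D, Z) = 2 + 2*D (N(D, Z) = 2 + (D + D) = 2 + 2*D)
g(K, E) = 118 + K*E² (g(K, E) = K*E² + 118 = 118 + K*E²)
N(-3, 154)/(-4023) + g(-2, -98)/30554 = (2 + 2*(-3))/(-4023) + (118 - 2*(-98)²)/30554 = (2 - 6)*(-1/4023) + (118 - 2*9604)*(1/30554) = -4*(-1/4023) + (118 - 19208)*(1/30554) = 4/4023 - 19090*1/30554 = 4/4023 - 9545/15277 = -38338427/61459371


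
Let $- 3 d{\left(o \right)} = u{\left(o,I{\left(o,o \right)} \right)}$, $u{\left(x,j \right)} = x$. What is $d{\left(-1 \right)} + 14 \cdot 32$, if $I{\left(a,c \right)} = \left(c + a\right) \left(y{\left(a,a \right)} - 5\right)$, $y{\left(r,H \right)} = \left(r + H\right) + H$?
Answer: $\frac{1345}{3} \approx 448.33$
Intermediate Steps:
$y{\left(r,H \right)} = r + 2 H$ ($y{\left(r,H \right)} = \left(H + r\right) + H = r + 2 H$)
$I{\left(a,c \right)} = \left(-5 + 3 a\right) \left(a + c\right)$ ($I{\left(a,c \right)} = \left(c + a\right) \left(\left(a + 2 a\right) - 5\right) = \left(a + c\right) \left(3 a - 5\right) = \left(a + c\right) \left(-5 + 3 a\right) = \left(-5 + 3 a\right) \left(a + c\right)$)
$d{\left(o \right)} = - \frac{o}{3}$
$d{\left(-1 \right)} + 14 \cdot 32 = \left(- \frac{1}{3}\right) \left(-1\right) + 14 \cdot 32 = \frac{1}{3} + 448 = \frac{1345}{3}$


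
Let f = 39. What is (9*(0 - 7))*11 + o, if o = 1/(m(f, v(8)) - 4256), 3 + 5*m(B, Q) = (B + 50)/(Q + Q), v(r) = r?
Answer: -235924307/340439 ≈ -693.00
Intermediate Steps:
m(B, Q) = -3/5 + (50 + B)/(10*Q) (m(B, Q) = -3/5 + ((B + 50)/(Q + Q))/5 = -3/5 + ((50 + B)/((2*Q)))/5 = -3/5 + ((50 + B)*(1/(2*Q)))/5 = -3/5 + ((50 + B)/(2*Q))/5 = -3/5 + (50 + B)/(10*Q))
o = -80/340439 (o = 1/((1/10)*(50 + 39 - 6*8)/8 - 4256) = 1/((1/10)*(1/8)*(50 + 39 - 48) - 4256) = 1/((1/10)*(1/8)*41 - 4256) = 1/(41/80 - 4256) = 1/(-340439/80) = -80/340439 ≈ -0.00023499)
(9*(0 - 7))*11 + o = (9*(0 - 7))*11 - 80/340439 = (9*(-7))*11 - 80/340439 = -63*11 - 80/340439 = -693 - 80/340439 = -235924307/340439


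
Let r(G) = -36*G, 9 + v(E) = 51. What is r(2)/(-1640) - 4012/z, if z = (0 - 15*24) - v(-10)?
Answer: 413039/41205 ≈ 10.024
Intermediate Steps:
v(E) = 42 (v(E) = -9 + 51 = 42)
z = -402 (z = (0 - 15*24) - 1*42 = (0 - 360) - 42 = -360 - 42 = -402)
r(2)/(-1640) - 4012/z = -36*2/(-1640) - 4012/(-402) = -72*(-1/1640) - 4012*(-1/402) = 9/205 + 2006/201 = 413039/41205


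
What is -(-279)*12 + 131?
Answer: 3479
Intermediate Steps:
-(-279)*12 + 131 = -93*(-36) + 131 = 3348 + 131 = 3479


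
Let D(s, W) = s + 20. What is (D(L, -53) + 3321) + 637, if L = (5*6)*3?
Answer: 4068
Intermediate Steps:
L = 90 (L = 30*3 = 90)
D(s, W) = 20 + s
(D(L, -53) + 3321) + 637 = ((20 + 90) + 3321) + 637 = (110 + 3321) + 637 = 3431 + 637 = 4068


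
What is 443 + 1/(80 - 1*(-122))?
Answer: 89487/202 ≈ 443.00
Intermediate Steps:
443 + 1/(80 - 1*(-122)) = 443 + 1/(80 + 122) = 443 + 1/202 = 89487/202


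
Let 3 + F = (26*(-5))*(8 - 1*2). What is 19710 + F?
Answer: 18927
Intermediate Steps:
F = -783 (F = -3 + (26*(-5))*(8 - 1*2) = -3 - 130*(8 - 2) = -3 - 130*6 = -3 - 780 = -783)
19710 + F = 19710 - 783 = 18927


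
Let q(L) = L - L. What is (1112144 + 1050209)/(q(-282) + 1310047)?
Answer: 2162353/1310047 ≈ 1.6506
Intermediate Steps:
q(L) = 0
(1112144 + 1050209)/(q(-282) + 1310047) = (1112144 + 1050209)/(0 + 1310047) = 2162353/1310047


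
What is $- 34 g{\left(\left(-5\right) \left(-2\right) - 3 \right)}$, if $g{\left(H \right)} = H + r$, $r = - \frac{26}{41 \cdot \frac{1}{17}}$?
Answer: $\frac{5270}{41} \approx 128.54$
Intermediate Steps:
$r = - \frac{442}{41}$ ($r = - \frac{26}{41 \cdot \frac{1}{17}} = - \frac{26}{\frac{41}{17}} = \left(-26\right) \frac{17}{41} = - \frac{442}{41} \approx -10.78$)
$g{\left(H \right)} = - \frac{442}{41} + H$ ($g{\left(H \right)} = H - \frac{442}{41} = - \frac{442}{41} + H$)
$- 34 g{\left(\left(-5\right) \left(-2\right) - 3 \right)} = - 34 \left(- \frac{442}{41} - -7\right) = - 34 \left(- \frac{442}{41} + \left(10 - 3\right)\right) = - 34 \left(- \frac{442}{41} + 7\right) = \left(-34\right) \left(- \frac{155}{41}\right) = \frac{5270}{41}$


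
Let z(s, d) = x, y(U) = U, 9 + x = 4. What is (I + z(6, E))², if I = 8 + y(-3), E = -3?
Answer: 0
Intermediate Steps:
x = -5 (x = -9 + 4 = -5)
z(s, d) = -5
I = 5 (I = 8 - 3 = 5)
(I + z(6, E))² = (5 - 5)² = 0² = 0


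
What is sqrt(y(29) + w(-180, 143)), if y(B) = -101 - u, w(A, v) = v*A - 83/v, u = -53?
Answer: I*sqrt(527350681)/143 ≈ 160.59*I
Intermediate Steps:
w(A, v) = -83/v + A*v (w(A, v) = A*v - 83/v = -83/v + A*v)
y(B) = -48 (y(B) = -101 - 1*(-53) = -101 + 53 = -48)
sqrt(y(29) + w(-180, 143)) = sqrt(-48 + (-83/143 - 180*143)) = sqrt(-48 + (-83*1/143 - 25740)) = sqrt(-48 + (-83/143 - 25740)) = sqrt(-48 - 3680903/143) = sqrt(-3687767/143) = I*sqrt(527350681)/143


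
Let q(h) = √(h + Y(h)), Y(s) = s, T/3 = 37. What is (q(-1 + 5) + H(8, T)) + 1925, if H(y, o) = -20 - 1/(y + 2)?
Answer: 19049/10 + 2*√2 ≈ 1907.7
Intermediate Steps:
T = 111 (T = 3*37 = 111)
H(y, o) = -20 - 1/(2 + y)
q(h) = √2*√h (q(h) = √(h + h) = √(2*h) = √2*√h)
(q(-1 + 5) + H(8, T)) + 1925 = (√2*√(-1 + 5) + (-41 - 20*8)/(2 + 8)) + 1925 = (√2*√4 + (-41 - 160)/10) + 1925 = (√2*2 + (⅒)*(-201)) + 1925 = (2*√2 - 201/10) + 1925 = (-201/10 + 2*√2) + 1925 = 19049/10 + 2*√2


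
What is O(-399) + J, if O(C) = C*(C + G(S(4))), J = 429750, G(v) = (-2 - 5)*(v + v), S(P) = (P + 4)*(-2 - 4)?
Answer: 320823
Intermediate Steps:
S(P) = -24 - 6*P (S(P) = (4 + P)*(-6) = -24 - 6*P)
G(v) = -14*v
O(C) = C*(672 + C) (O(C) = C*(C - 14*(-24 - 6*4)) = C*(C - 14*(-24 - 24)) = C*(C - 14*(-48)) = C*(C + 672) = C*(672 + C))
O(-399) + J = -399*(672 - 399) + 429750 = -399*273 + 429750 = -108927 + 429750 = 320823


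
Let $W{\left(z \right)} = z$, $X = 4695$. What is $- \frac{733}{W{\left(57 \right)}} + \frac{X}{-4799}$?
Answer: $- \frac{3785282}{273543} \approx -13.838$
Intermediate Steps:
$- \frac{733}{W{\left(57 \right)}} + \frac{X}{-4799} = - \frac{733}{57} + \frac{4695}{-4799} = \left(-733\right) \frac{1}{57} + 4695 \left(- \frac{1}{4799}\right) = - \frac{733}{57} - \frac{4695}{4799} = - \frac{3785282}{273543}$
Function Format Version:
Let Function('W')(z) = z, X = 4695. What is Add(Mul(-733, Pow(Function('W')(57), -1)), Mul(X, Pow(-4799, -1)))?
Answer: Rational(-3785282, 273543) ≈ -13.838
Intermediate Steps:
Add(Mul(-733, Pow(Function('W')(57), -1)), Mul(X, Pow(-4799, -1))) = Add(Mul(-733, Pow(57, -1)), Mul(4695, Pow(-4799, -1))) = Add(Mul(-733, Rational(1, 57)), Mul(4695, Rational(-1, 4799))) = Add(Rational(-733, 57), Rational(-4695, 4799)) = Rational(-3785282, 273543)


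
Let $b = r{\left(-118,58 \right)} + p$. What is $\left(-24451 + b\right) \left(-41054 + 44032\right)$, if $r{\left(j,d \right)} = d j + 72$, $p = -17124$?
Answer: $-143977366$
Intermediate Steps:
$r{\left(j,d \right)} = 72 + d j$
$b = -23896$ ($b = \left(72 + 58 \left(-118\right)\right) - 17124 = \left(72 - 6844\right) - 17124 = -6772 - 17124 = -23896$)
$\left(-24451 + b\right) \left(-41054 + 44032\right) = \left(-24451 - 23896\right) \left(-41054 + 44032\right) = \left(-48347\right) 2978 = -143977366$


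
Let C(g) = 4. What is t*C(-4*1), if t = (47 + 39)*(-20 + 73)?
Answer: 18232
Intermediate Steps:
t = 4558 (t = 86*53 = 4558)
t*C(-4*1) = 4558*4 = 18232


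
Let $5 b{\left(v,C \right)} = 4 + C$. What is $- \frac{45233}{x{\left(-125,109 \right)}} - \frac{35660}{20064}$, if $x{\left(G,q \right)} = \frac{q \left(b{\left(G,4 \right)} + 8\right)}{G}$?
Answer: $\frac{1968872385}{364496} \approx 5401.6$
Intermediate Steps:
$b{\left(v,C \right)} = \frac{4}{5} + \frac{C}{5}$ ($b{\left(v,C \right)} = \frac{4 + C}{5} = \frac{4}{5} + \frac{C}{5}$)
$x{\left(G,q \right)} = \frac{48 q}{5 G}$ ($x{\left(G,q \right)} = \frac{q \left(\left(\frac{4}{5} + \frac{1}{5} \cdot 4\right) + 8\right)}{G} = \frac{q \left(\left(\frac{4}{5} + \frac{4}{5}\right) + 8\right)}{G} = \frac{q \left(\frac{8}{5} + 8\right)}{G} = \frac{q \frac{48}{5}}{G} = \frac{\frac{48}{5} q}{G} = \frac{48 q}{5 G}$)
$- \frac{45233}{x{\left(-125,109 \right)}} - \frac{35660}{20064} = - \frac{45233}{\frac{48}{5} \cdot 109 \frac{1}{-125}} - \frac{35660}{20064} = - \frac{45233}{\frac{48}{5} \cdot 109 \left(- \frac{1}{125}\right)} - \frac{8915}{5016} = - \frac{45233}{- \frac{5232}{625}} - \frac{8915}{5016} = \left(-45233\right) \left(- \frac{625}{5232}\right) - \frac{8915}{5016} = \frac{28270625}{5232} - \frac{8915}{5016} = \frac{1968872385}{364496}$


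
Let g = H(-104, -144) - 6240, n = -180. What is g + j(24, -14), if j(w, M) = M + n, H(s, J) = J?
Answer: -6578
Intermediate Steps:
g = -6384 (g = -144 - 6240 = -6384)
j(w, M) = -180 + M (j(w, M) = M - 180 = -180 + M)
g + j(24, -14) = -6384 + (-180 - 14) = -6384 - 194 = -6578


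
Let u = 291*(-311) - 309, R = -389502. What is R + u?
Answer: -480312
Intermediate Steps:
u = -90810 (u = -90501 - 309 = -90810)
R + u = -389502 - 90810 = -480312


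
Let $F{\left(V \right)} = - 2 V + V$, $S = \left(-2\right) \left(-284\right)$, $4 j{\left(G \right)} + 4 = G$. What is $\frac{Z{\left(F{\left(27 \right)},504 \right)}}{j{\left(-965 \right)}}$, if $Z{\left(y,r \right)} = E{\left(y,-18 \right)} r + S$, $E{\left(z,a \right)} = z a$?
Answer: $- \frac{982048}{969} \approx -1013.5$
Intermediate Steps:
$j{\left(G \right)} = -1 + \frac{G}{4}$
$E{\left(z,a \right)} = a z$
$S = 568$
$F{\left(V \right)} = - V$
$Z{\left(y,r \right)} = 568 - 18 r y$ ($Z{\left(y,r \right)} = - 18 y r + 568 = - 18 r y + 568 = 568 - 18 r y$)
$\frac{Z{\left(F{\left(27 \right)},504 \right)}}{j{\left(-965 \right)}} = \frac{568 - 9072 \left(\left(-1\right) 27\right)}{-1 + \frac{1}{4} \left(-965\right)} = \frac{568 - 9072 \left(-27\right)}{-1 - \frac{965}{4}} = \frac{568 + 244944}{- \frac{969}{4}} = 245512 \left(- \frac{4}{969}\right) = - \frac{982048}{969}$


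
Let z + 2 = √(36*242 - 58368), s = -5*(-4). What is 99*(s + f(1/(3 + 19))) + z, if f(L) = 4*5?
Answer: 3958 + 2*I*√12414 ≈ 3958.0 + 222.84*I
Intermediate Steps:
s = 20
f(L) = 20
z = -2 + 2*I*√12414 (z = -2 + √(36*242 - 58368) = -2 + √(8712 - 58368) = -2 + √(-49656) = -2 + 2*I*√12414 ≈ -2.0 + 222.84*I)
99*(s + f(1/(3 + 19))) + z = 99*(20 + 20) + (-2 + 2*I*√12414) = 99*40 + (-2 + 2*I*√12414) = 3960 + (-2 + 2*I*√12414) = 3958 + 2*I*√12414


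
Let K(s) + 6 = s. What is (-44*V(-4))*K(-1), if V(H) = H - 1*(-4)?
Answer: 0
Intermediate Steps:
K(s) = -6 + s
V(H) = 4 + H (V(H) = H + 4 = 4 + H)
(-44*V(-4))*K(-1) = (-44*(4 - 4))*(-6 - 1) = -44*0*(-7) = 0*(-7) = 0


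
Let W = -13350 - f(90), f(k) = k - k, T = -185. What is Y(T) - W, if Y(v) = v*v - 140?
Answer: 47435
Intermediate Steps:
Y(v) = -140 + v² (Y(v) = v² - 140 = -140 + v²)
f(k) = 0
W = -13350 (W = -13350 - 1*0 = -13350 + 0 = -13350)
Y(T) - W = (-140 + (-185)²) - 1*(-13350) = (-140 + 34225) + 13350 = 34085 + 13350 = 47435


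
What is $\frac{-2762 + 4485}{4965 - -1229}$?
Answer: $\frac{1723}{6194} \approx 0.27817$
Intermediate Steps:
$\frac{-2762 + 4485}{4965 - -1229} = \frac{1723}{4965 + \left(-1123 + 2352\right)} = \frac{1723}{4965 + 1229} = \frac{1723}{6194}$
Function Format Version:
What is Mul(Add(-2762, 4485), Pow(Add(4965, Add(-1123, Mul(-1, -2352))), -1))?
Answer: Rational(1723, 6194) ≈ 0.27817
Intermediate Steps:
Mul(Add(-2762, 4485), Pow(Add(4965, Add(-1123, Mul(-1, -2352))), -1)) = Mul(1723, Pow(Add(4965, Add(-1123, 2352)), -1)) = Mul(1723, Pow(Add(4965, 1229), -1)) = Mul(1723, Pow(6194, -1)) = Mul(1723, Rational(1, 6194)) = Rational(1723, 6194)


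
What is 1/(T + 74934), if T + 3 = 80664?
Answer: 1/155595 ≈ 6.4269e-6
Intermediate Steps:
T = 80661 (T = -3 + 80664 = 80661)
1/(T + 74934) = 1/(80661 + 74934) = 1/155595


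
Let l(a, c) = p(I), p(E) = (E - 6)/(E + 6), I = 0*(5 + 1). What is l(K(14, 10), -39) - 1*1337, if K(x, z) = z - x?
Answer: -1338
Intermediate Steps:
I = 0 (I = 0*6 = 0)
p(E) = (-6 + E)/(6 + E)
l(a, c) = -1 (l(a, c) = (-6 + 0)/(6 + 0) = -6/6 = (⅙)*(-6) = -1)
l(K(14, 10), -39) - 1*1337 = -1 - 1*1337 = -1 - 1337 = -1338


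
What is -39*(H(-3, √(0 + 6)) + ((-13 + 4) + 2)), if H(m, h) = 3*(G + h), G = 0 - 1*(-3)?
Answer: -78 - 117*√6 ≈ -364.59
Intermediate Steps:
G = 3 (G = 0 + 3 = 3)
H(m, h) = 9 + 3*h (H(m, h) = 3*(3 + h) = 9 + 3*h)
-39*(H(-3, √(0 + 6)) + ((-13 + 4) + 2)) = -39*((9 + 3*√(0 + 6)) + ((-13 + 4) + 2)) = -39*((9 + 3*√6) + (-9 + 2)) = -39*((9 + 3*√6) - 7) = -39*(2 + 3*√6) = -78 - 117*√6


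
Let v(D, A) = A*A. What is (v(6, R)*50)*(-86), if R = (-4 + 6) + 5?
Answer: -210700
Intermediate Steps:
R = 7 (R = 2 + 5 = 7)
v(D, A) = A²
(v(6, R)*50)*(-86) = (7²*50)*(-86) = (49*50)*(-86) = 2450*(-86) = -210700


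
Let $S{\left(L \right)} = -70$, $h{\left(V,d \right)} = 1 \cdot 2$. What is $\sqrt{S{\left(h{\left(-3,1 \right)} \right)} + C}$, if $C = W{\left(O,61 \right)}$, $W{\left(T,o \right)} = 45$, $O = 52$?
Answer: $5 i \approx 5.0 i$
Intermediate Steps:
$h{\left(V,d \right)} = 2$
$C = 45$
$\sqrt{S{\left(h{\left(-3,1 \right)} \right)} + C} = \sqrt{-70 + 45} = \sqrt{-25} = 5 i$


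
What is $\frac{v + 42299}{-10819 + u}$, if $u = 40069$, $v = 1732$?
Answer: $\frac{1129}{750} \approx 1.5053$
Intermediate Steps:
$\frac{v + 42299}{-10819 + u} = \frac{1732 + 42299}{-10819 + 40069} = \frac{44031}{29250} = 44031 \cdot \frac{1}{29250} = \frac{1129}{750}$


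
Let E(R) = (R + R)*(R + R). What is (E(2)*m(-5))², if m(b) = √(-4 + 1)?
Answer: -768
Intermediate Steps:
E(R) = 4*R² (E(R) = (2*R)*(2*R) = 4*R²)
m(b) = I*√3 (m(b) = √(-3) = I*√3)
(E(2)*m(-5))² = ((4*2²)*(I*√3))² = ((4*4)*(I*√3))² = (16*(I*√3))² = (16*I*√3)² = -768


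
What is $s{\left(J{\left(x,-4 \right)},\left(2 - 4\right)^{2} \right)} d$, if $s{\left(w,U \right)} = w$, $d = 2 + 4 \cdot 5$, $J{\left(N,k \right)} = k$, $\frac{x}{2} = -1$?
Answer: $-88$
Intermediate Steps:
$x = -2$ ($x = 2 \left(-1\right) = -2$)
$d = 22$ ($d = 2 + 20 = 22$)
$s{\left(J{\left(x,-4 \right)},\left(2 - 4\right)^{2} \right)} d = \left(-4\right) 22 = -88$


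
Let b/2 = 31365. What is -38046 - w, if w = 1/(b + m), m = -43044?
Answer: -748973557/19686 ≈ -38046.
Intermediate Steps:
b = 62730 (b = 2*31365 = 62730)
w = 1/19686 (w = 1/(62730 - 43044) = 1/19686 ≈ 5.0798e-5)
-38046 - w = -38046 - 1*1/19686 = -38046 - 1/19686 = -748973557/19686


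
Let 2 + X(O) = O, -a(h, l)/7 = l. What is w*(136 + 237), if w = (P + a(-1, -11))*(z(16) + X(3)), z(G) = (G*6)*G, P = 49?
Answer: 72235926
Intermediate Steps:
a(h, l) = -7*l
X(O) = -2 + O
z(G) = 6*G**2 (z(G) = (6*G)*G = 6*G**2)
w = 193662 (w = (49 - 7*(-11))*(6*16**2 + (-2 + 3)) = (49 + 77)*(6*256 + 1) = 126*(1536 + 1) = 126*1537 = 193662)
w*(136 + 237) = 193662*(136 + 237) = 193662*373 = 72235926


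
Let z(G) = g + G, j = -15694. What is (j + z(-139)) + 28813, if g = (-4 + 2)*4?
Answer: 12972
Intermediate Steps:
g = -8 (g = -2*4 = -8)
z(G) = -8 + G
(j + z(-139)) + 28813 = (-15694 + (-8 - 139)) + 28813 = (-15694 - 147) + 28813 = -15841 + 28813 = 12972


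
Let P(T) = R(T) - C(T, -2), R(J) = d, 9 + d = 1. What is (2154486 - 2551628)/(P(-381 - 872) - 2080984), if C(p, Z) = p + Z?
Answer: 397142/2079737 ≈ 0.19096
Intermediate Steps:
C(p, Z) = Z + p
d = -8 (d = -9 + 1 = -8)
R(J) = -8
P(T) = -6 - T (P(T) = -8 - (-2 + T) = -8 + (2 - T) = -6 - T)
(2154486 - 2551628)/(P(-381 - 872) - 2080984) = (2154486 - 2551628)/((-6 - (-381 - 872)) - 2080984) = -397142/((-6 - 1*(-1253)) - 2080984) = -397142/((-6 + 1253) - 2080984) = -397142/(1247 - 2080984) = -397142/(-2079737) = -397142*(-1/2079737) = 397142/2079737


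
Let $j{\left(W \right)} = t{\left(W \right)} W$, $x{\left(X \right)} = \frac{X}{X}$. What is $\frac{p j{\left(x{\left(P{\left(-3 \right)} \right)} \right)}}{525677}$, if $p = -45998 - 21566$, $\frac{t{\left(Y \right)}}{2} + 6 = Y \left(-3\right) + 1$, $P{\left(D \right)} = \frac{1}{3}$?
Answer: $\frac{1081024}{525677} \approx 2.0564$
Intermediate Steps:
$P{\left(D \right)} = \frac{1}{3}$
$t{\left(Y \right)} = -10 - 6 Y$ ($t{\left(Y \right)} = -12 + 2 \left(Y \left(-3\right) + 1\right) = -12 + 2 \left(- 3 Y + 1\right) = -12 + 2 \left(1 - 3 Y\right) = -12 - \left(-2 + 6 Y\right) = -10 - 6 Y$)
$x{\left(X \right)} = 1$
$j{\left(W \right)} = W \left(-10 - 6 W\right)$ ($j{\left(W \right)} = \left(-10 - 6 W\right) W = W \left(-10 - 6 W\right)$)
$p = -67564$ ($p = -45998 - 21566 = -67564$)
$\frac{p j{\left(x{\left(P{\left(-3 \right)} \right)} \right)}}{525677} = \frac{\left(-67564\right) \left(\left(-2\right) 1 \left(5 + 3 \cdot 1\right)\right)}{525677} = - 67564 \left(\left(-2\right) 1 \left(5 + 3\right)\right) \frac{1}{525677} = - 67564 \left(\left(-2\right) 1 \cdot 8\right) \frac{1}{525677} = \left(-67564\right) \left(-16\right) \frac{1}{525677} = 1081024 \cdot \frac{1}{525677} = \frac{1081024}{525677}$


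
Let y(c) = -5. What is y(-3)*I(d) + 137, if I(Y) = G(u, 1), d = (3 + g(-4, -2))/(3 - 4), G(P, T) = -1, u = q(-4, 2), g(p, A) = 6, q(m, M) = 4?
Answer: 142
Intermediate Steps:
u = 4
d = -9 (d = (3 + 6)/(3 - 4) = 9/(-1) = 9*(-1) = -9)
I(Y) = -1
y(-3)*I(d) + 137 = -5*(-1) + 137 = 5 + 137 = 142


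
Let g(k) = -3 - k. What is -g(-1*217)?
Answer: -214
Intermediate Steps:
-g(-1*217) = -(-3 - (-1)*217) = -(-3 - 1*(-217)) = -(-3 + 217) = -1*214 = -214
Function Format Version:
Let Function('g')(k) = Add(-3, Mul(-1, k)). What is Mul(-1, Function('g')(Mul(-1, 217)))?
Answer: -214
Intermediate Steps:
Mul(-1, Function('g')(Mul(-1, 217))) = Mul(-1, Add(-3, Mul(-1, Mul(-1, 217)))) = Mul(-1, Add(-3, Mul(-1, -217))) = Mul(-1, Add(-3, 217)) = Mul(-1, 214) = -214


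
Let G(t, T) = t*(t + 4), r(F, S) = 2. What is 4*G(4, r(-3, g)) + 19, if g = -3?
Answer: 147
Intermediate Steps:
G(t, T) = t*(4 + t)
4*G(4, r(-3, g)) + 19 = 4*(4*(4 + 4)) + 19 = 4*(4*8) + 19 = 4*32 + 19 = 128 + 19 = 147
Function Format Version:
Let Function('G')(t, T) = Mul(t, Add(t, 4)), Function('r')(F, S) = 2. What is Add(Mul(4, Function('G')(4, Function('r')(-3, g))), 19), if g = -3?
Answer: 147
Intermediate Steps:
Function('G')(t, T) = Mul(t, Add(4, t))
Add(Mul(4, Function('G')(4, Function('r')(-3, g))), 19) = Add(Mul(4, Mul(4, Add(4, 4))), 19) = Add(Mul(4, Mul(4, 8)), 19) = Add(Mul(4, 32), 19) = Add(128, 19) = 147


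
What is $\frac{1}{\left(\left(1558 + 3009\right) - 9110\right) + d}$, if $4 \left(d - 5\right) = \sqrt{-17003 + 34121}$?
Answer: $- \frac{36304}{164738993} - \frac{6 \sqrt{1902}}{164738993} \approx -0.00022196$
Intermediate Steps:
$d = 5 + \frac{3 \sqrt{1902}}{4}$ ($d = 5 + \frac{\sqrt{-17003 + 34121}}{4} = 5 + \frac{\sqrt{17118}}{4} = 5 + \frac{3 \sqrt{1902}}{4} \approx 37.709$)
$\frac{1}{\left(\left(1558 + 3009\right) - 9110\right) + d} = \frac{1}{\left(\left(1558 + 3009\right) - 9110\right) + \left(5 + \frac{3 \sqrt{1902}}{4}\right)} = \frac{1}{\left(4567 - 9110\right) + \left(5 + \frac{3 \sqrt{1902}}{4}\right)} = \frac{1}{-4543 + \left(5 + \frac{3 \sqrt{1902}}{4}\right)} = \frac{1}{-4538 + \frac{3 \sqrt{1902}}{4}}$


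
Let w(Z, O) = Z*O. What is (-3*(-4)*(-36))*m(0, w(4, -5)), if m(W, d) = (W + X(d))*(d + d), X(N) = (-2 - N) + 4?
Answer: 380160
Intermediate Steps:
w(Z, O) = O*Z
X(N) = 2 - N
m(W, d) = 2*d*(2 + W - d) (m(W, d) = (W + (2 - d))*(d + d) = (2 + W - d)*(2*d) = 2*d*(2 + W - d))
(-3*(-4)*(-36))*m(0, w(4, -5)) = (-3*(-4)*(-36))*(2*(-5*4)*(2 + 0 - (-5)*4)) = (12*(-36))*(2*(-20)*(2 + 0 - 1*(-20))) = -864*(-20)*(2 + 0 + 20) = -864*(-20)*22 = -432*(-880) = 380160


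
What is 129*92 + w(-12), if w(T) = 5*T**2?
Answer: 12588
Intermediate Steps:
129*92 + w(-12) = 129*92 + 5*(-12)**2 = 11868 + 5*144 = 11868 + 720 = 12588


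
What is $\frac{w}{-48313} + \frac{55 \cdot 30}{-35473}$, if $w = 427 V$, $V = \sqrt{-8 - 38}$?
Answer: $- \frac{1650}{35473} - \frac{427 i \sqrt{46}}{48313} \approx -0.046514 - 0.059944 i$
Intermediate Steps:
$V = i \sqrt{46}$ ($V = \sqrt{-46} = i \sqrt{46} \approx 6.7823 i$)
$w = 427 i \sqrt{46} \approx 2896.1 i$
$\frac{w}{-48313} + \frac{55 \cdot 30}{-35473} = \frac{427 i \sqrt{46}}{-48313} + \frac{55 \cdot 30}{-35473} = 427 i \sqrt{46} \left(- \frac{1}{48313}\right) + 1650 \left(- \frac{1}{35473}\right) = - \frac{427 i \sqrt{46}}{48313} - \frac{1650}{35473} = - \frac{1650}{35473} - \frac{427 i \sqrt{46}}{48313}$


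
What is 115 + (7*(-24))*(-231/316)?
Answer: 18787/79 ≈ 237.81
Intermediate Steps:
115 + (7*(-24))*(-231/316) = 115 - (-38808)/316 = 115 - 168*(-231/316) = 115 + 9702/79 = 18787/79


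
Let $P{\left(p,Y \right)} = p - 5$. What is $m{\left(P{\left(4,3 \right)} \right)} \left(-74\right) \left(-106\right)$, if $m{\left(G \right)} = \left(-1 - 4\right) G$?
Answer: $39220$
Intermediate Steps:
$P{\left(p,Y \right)} = -5 + p$ ($P{\left(p,Y \right)} = p - 5 = -5 + p$)
$m{\left(G \right)} = - 5 G$
$m{\left(P{\left(4,3 \right)} \right)} \left(-74\right) \left(-106\right) = - 5 \left(-5 + 4\right) \left(-74\right) \left(-106\right) = \left(-5\right) \left(-1\right) \left(-74\right) \left(-106\right) = 5 \left(-74\right) \left(-106\right) = \left(-370\right) \left(-106\right) = 39220$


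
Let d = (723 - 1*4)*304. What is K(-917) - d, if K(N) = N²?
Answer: 622313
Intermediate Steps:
d = 218576 (d = (723 - 4)*304 = 719*304 = 218576)
K(-917) - d = (-917)² - 1*218576 = 840889 - 218576 = 622313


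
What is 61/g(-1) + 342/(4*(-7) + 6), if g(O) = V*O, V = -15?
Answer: -1894/165 ≈ -11.479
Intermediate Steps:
g(O) = -15*O
61/g(-1) + 342/(4*(-7) + 6) = 61/((-15*(-1))) + 342/(4*(-7) + 6) = 61/15 + 342/(-28 + 6) = 61*(1/15) + 342/(-22) = 61/15 + 342*(-1/22) = 61/15 - 171/11 = -1894/165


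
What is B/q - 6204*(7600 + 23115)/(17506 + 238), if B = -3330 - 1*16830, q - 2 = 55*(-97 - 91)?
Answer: -82067031735/7643228 ≈ -10737.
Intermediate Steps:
q = -10338 (q = 2 + 55*(-97 - 91) = 2 + 55*(-188) = 2 - 10340 = -10338)
B = -20160 (B = -3330 - 16830 = -20160)
B/q - 6204*(7600 + 23115)/(17506 + 238) = -20160/(-10338) - 6204*(7600 + 23115)/(17506 + 238) = -20160*(-1/10338) - 6204/(17744/30715) = 3360/1723 - 6204/(17744*(1/30715)) = 3360/1723 - 6204/17744/30715 = 3360/1723 - 6204*30715/17744 = 3360/1723 - 47638965/4436 = -82067031735/7643228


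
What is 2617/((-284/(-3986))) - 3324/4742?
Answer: 12366143647/336682 ≈ 36729.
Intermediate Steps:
2617/((-284/(-3986))) - 3324/4742 = 2617/((-284*(-1/3986))) - 3324*1/4742 = 2617/(142/1993) - 1662/2371 = 2617*(1993/142) - 1662/2371 = 5215681/142 - 1662/2371 = 12366143647/336682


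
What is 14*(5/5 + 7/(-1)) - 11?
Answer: -95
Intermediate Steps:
14*(5/5 + 7/(-1)) - 11 = 14*(5*(⅕) + 7*(-1)) - 11 = 14*(1 - 7) - 11 = 14*(-6) - 11 = -84 - 11 = -95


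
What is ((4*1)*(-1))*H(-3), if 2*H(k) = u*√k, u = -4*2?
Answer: 16*I*√3 ≈ 27.713*I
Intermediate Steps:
u = -8
H(k) = -4*√k (H(k) = (-8*√k)/2 = -4*√k)
((4*1)*(-1))*H(-3) = ((4*1)*(-1))*(-4*I*√3) = (4*(-1))*(-4*I*√3) = -(-16)*I*√3 = 16*I*√3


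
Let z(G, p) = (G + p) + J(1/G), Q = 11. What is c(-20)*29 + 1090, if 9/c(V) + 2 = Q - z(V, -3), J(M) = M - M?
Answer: 35141/32 ≈ 1098.2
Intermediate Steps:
J(M) = 0
z(G, p) = G + p (z(G, p) = (G + p) + 0 = G + p)
c(V) = 9/(12 - V) (c(V) = 9/(-2 + (11 - (V - 3))) = 9/(-2 + (11 - (-3 + V))) = 9/(-2 + (11 + (3 - V))) = 9/(-2 + (14 - V)) = 9/(12 - V))
c(-20)*29 + 1090 = -9/(-12 - 20)*29 + 1090 = -9/(-32)*29 + 1090 = -9*(-1/32)*29 + 1090 = (9/32)*29 + 1090 = 261/32 + 1090 = 35141/32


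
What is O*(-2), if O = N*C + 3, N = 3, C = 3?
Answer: -24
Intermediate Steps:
O = 12 (O = 3*3 + 3 = 9 + 3 = 12)
O*(-2) = 12*(-2) = -24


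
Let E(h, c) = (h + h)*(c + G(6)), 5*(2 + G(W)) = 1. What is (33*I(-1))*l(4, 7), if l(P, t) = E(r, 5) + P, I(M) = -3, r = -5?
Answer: 2772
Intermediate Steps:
G(W) = -9/5 (G(W) = -2 + (1/5)*1 = -2 + 1/5 = -9/5)
E(h, c) = 2*h*(-9/5 + c) (E(h, c) = (h + h)*(c - 9/5) = (2*h)*(-9/5 + c) = 2*h*(-9/5 + c))
l(P, t) = -32 + P (l(P, t) = (2/5)*(-5)*(-9 + 5*5) + P = (2/5)*(-5)*(-9 + 25) + P = (2/5)*(-5)*16 + P = -32 + P)
(33*I(-1))*l(4, 7) = (33*(-3))*(-32 + 4) = -99*(-28) = 2772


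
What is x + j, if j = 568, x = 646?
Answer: 1214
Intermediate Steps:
x + j = 646 + 568 = 1214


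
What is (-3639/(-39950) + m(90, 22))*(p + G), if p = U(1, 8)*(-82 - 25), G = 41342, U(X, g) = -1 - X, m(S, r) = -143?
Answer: -118625986158/19975 ≈ -5.9387e+6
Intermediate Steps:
p = 214 (p = (-1 - 1*1)*(-82 - 25) = (-1 - 1)*(-107) = -2*(-107) = 214)
(-3639/(-39950) + m(90, 22))*(p + G) = (-3639/(-39950) - 143)*(214 + 41342) = (-3639*(-1/39950) - 143)*41556 = (3639/39950 - 143)*41556 = -5709211/39950*41556 = -118625986158/19975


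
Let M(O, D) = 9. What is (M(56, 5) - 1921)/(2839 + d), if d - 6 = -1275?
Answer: -956/785 ≈ -1.2178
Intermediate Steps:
d = -1269 (d = 6 - 1275 = -1269)
(M(56, 5) - 1921)/(2839 + d) = (9 - 1921)/(2839 - 1269) = -1912/1570 = -1912*1/1570 = -956/785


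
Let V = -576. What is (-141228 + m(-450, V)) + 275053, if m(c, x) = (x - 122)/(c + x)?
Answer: 68652574/513 ≈ 1.3383e+5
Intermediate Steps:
m(c, x) = (-122 + x)/(c + x)
(-141228 + m(-450, V)) + 275053 = (-141228 + (-122 - 576)/(-450 - 576)) + 275053 = (-141228 - 698/(-1026)) + 275053 = (-141228 - 1/1026*(-698)) + 275053 = (-141228 + 349/513) + 275053 = -72449615/513 + 275053 = 68652574/513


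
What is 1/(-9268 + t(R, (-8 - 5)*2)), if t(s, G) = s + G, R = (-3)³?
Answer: -1/9321 ≈ -0.00010728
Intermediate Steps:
R = -27
t(s, G) = G + s
1/(-9268 + t(R, (-8 - 5)*2)) = 1/(-9268 + ((-8 - 5)*2 - 27)) = 1/(-9268 + (-13*2 - 27)) = 1/(-9268 + (-26 - 27)) = 1/(-9268 - 53) = 1/(-9321) = -1/9321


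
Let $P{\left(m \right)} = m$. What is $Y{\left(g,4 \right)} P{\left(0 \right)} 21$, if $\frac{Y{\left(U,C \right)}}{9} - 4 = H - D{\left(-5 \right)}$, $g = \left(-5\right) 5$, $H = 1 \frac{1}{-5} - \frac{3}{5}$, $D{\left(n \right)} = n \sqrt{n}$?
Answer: $0$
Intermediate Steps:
$D{\left(n \right)} = n^{\frac{3}{2}}$
$H = - \frac{4}{5}$ ($H = 1 \left(- \frac{1}{5}\right) - \frac{3}{5} = - \frac{1}{5} - \frac{3}{5} = - \frac{4}{5} \approx -0.8$)
$g = -25$
$Y{\left(U,C \right)} = \frac{144}{5} + 45 i \sqrt{5}$ ($Y{\left(U,C \right)} = 36 + 9 \left(- \frac{4}{5} - \left(-5\right)^{\frac{3}{2}}\right) = 36 + 9 \left(- \frac{4}{5} - - 5 i \sqrt{5}\right) = 36 + 9 \left(- \frac{4}{5} + 5 i \sqrt{5}\right) = 36 - \left(\frac{36}{5} - 45 i \sqrt{5}\right) = \frac{144}{5} + 45 i \sqrt{5}$)
$Y{\left(g,4 \right)} P{\left(0 \right)} 21 = \left(\frac{144}{5} + 45 i \sqrt{5}\right) 0 \cdot 21 = 0 \cdot 21 = 0$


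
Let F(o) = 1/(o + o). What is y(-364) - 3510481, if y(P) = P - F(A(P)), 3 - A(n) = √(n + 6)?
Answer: -2576960233/734 - I*√358/734 ≈ -3.5108e+6 - 0.025778*I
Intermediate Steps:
A(n) = 3 - √(6 + n) (A(n) = 3 - √(n + 6) = 3 - √(6 + n))
F(o) = 1/(2*o)
y(P) = P - 1/(2*(3 - √(6 + P)))
y(-364) - 3510481 = (-364 + 1/(2*(-3 + √(6 - 364)))) - 3510481 = (-364 + 1/(2*(-3 + √(-358)))) - 3510481 = (-364 + 1/(2*(-3 + I*√358))) - 3510481 = -3510845 + 1/(2*(-3 + I*√358))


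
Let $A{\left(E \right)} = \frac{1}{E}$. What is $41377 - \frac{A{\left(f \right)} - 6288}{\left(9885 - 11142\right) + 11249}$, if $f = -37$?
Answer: $\frac{15297475065}{369704} \approx 41378.0$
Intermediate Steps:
$41377 - \frac{A{\left(f \right)} - 6288}{\left(9885 - 11142\right) + 11249} = 41377 - \frac{\frac{1}{-37} - 6288}{\left(9885 - 11142\right) + 11249} = 41377 - \frac{- \frac{1}{37} - 6288}{-1257 + 11249} = 41377 - - \frac{232657}{37 \cdot 9992} = 41377 - \left(- \frac{232657}{37}\right) \frac{1}{9992} = 41377 - - \frac{232657}{369704} = 41377 + \frac{232657}{369704} = \frac{15297475065}{369704}$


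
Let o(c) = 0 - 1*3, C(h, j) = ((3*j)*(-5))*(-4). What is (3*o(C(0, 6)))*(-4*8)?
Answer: 288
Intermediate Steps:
C(h, j) = 60*j (C(h, j) = -15*j*(-4) = 60*j)
o(c) = -3 (o(c) = 0 - 3 = -3)
(3*o(C(0, 6)))*(-4*8) = (3*(-3))*(-4*8) = -9*(-32) = 288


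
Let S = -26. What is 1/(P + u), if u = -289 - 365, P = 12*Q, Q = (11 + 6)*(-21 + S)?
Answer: -1/10242 ≈ -9.7637e-5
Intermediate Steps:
Q = -799 (Q = (11 + 6)*(-21 - 26) = 17*(-47) = -799)
P = -9588 (P = 12*(-799) = -9588)
u = -654
1/(P + u) = 1/(-9588 - 654) = 1/(-10242) = -1/10242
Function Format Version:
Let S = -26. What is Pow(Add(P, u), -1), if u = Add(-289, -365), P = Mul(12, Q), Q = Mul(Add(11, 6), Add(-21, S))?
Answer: Rational(-1, 10242) ≈ -9.7637e-5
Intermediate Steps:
Q = -799 (Q = Mul(Add(11, 6), Add(-21, -26)) = Mul(17, -47) = -799)
P = -9588 (P = Mul(12, -799) = -9588)
u = -654
Pow(Add(P, u), -1) = Pow(Add(-9588, -654), -1) = Pow(-10242, -1) = Rational(-1, 10242)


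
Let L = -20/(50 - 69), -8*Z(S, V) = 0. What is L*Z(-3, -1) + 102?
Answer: 102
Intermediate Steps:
Z(S, V) = 0 (Z(S, V) = -⅛*0 = 0)
L = 20/19 (L = -20/(-19) = -20*(-1/19) = 20/19 ≈ 1.0526)
L*Z(-3, -1) + 102 = (20/19)*0 + 102 = 0 + 102 = 102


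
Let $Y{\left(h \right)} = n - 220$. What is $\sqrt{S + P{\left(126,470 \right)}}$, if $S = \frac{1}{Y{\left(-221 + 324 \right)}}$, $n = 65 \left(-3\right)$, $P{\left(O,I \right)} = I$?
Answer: $\frac{\sqrt{80945335}}{415} \approx 21.679$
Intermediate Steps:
$n = -195$
$Y{\left(h \right)} = -415$ ($Y{\left(h \right)} = -195 - 220 = -415$)
$S = - \frac{1}{415}$ ($S = \frac{1}{-415} = - \frac{1}{415} \approx -0.0024096$)
$\sqrt{S + P{\left(126,470 \right)}} = \sqrt{- \frac{1}{415} + 470} = \sqrt{\frac{195049}{415}} = \frac{\sqrt{80945335}}{415}$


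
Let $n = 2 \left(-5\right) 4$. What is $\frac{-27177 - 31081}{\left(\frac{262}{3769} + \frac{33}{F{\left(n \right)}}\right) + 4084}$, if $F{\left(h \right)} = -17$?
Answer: $- \frac{3732764834}{261554209} \approx -14.271$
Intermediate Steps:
$n = -40$ ($n = \left(-10\right) 4 = -40$)
$\frac{-27177 - 31081}{\left(\frac{262}{3769} + \frac{33}{F{\left(n \right)}}\right) + 4084} = \frac{-27177 - 31081}{\left(\frac{262}{3769} + \frac{33}{-17}\right) + 4084} = - \frac{58258}{\left(262 \cdot \frac{1}{3769} + 33 \left(- \frac{1}{17}\right)\right) + 4084} = - \frac{58258}{\left(\frac{262}{3769} - \frac{33}{17}\right) + 4084} = - \frac{58258}{- \frac{119923}{64073} + 4084} = - \frac{58258}{\frac{261554209}{64073}} = \left(-58258\right) \frac{64073}{261554209} = - \frac{3732764834}{261554209}$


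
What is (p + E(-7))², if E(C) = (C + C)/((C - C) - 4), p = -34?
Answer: 3721/4 ≈ 930.25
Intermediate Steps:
E(C) = -C/2 (E(C) = (2*C)/(0 - 4) = (2*C)/(-4) = (2*C)*(-¼) = -C/2)
(p + E(-7))² = (-34 - ½*(-7))² = (-34 + 7/2)² = (-61/2)² = 3721/4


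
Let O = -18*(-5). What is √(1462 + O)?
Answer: 4*√97 ≈ 39.395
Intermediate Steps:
O = 90
√(1462 + O) = √(1462 + 90) = √1552 = 4*√97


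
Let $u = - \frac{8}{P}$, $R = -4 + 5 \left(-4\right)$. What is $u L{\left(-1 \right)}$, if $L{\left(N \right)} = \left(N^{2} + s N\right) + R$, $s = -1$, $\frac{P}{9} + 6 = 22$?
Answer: $\frac{11}{9} \approx 1.2222$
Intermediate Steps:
$P = 144$ ($P = -54 + 9 \cdot 22 = -54 + 198 = 144$)
$R = -24$ ($R = -4 - 20 = -24$)
$L{\left(N \right)} = -24 + N^{2} - N$ ($L{\left(N \right)} = \left(N^{2} - N\right) - 24 = -24 + N^{2} - N$)
$u = - \frac{1}{18}$ ($u = - \frac{8}{144} = \left(-8\right) \frac{1}{144} = - \frac{1}{18} \approx -0.055556$)
$u L{\left(-1 \right)} = - \frac{-24 + \left(-1\right)^{2} - -1}{18} = - \frac{-24 + 1 + 1}{18} = \left(- \frac{1}{18}\right) \left(-22\right) = \frac{11}{9}$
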